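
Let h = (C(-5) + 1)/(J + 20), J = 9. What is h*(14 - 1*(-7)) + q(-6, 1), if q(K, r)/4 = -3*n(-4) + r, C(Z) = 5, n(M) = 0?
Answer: 242/29 ≈ 8.3448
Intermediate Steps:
q(K, r) = 4*r (q(K, r) = 4*(-3*0 + r) = 4*(0 + r) = 4*r)
h = 6/29 (h = (5 + 1)/(9 + 20) = 6/29 ≈ 0.20690)
h*(14 - 1*(-7)) + q(-6, 1) = 6*(14 - 1*(-7))/29 + 4*1 = 6*(14 + 7)/29 + 4 = (6/29)*21 + 4 = 126/29 + 4 = 242/29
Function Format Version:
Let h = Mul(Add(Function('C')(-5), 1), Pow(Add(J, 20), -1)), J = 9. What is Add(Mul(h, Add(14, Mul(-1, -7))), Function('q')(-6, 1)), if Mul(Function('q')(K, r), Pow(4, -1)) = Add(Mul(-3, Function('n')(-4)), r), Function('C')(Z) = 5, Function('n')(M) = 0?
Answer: Rational(242, 29) ≈ 8.3448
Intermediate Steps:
Function('q')(K, r) = Mul(4, r) (Function('q')(K, r) = Mul(4, Add(Mul(-3, 0), r)) = Mul(4, Add(0, r)) = Mul(4, r))
h = Rational(6, 29) (h = Mul(Add(5, 1), Pow(Add(9, 20), -1)) = Mul(6, Pow(29, -1)) = Mul(6, Rational(1, 29)) = Rational(6, 29) ≈ 0.20690)
Add(Mul(h, Add(14, Mul(-1, -7))), Function('q')(-6, 1)) = Add(Mul(Rational(6, 29), Add(14, Mul(-1, -7))), Mul(4, 1)) = Add(Mul(Rational(6, 29), Add(14, 7)), 4) = Add(Mul(Rational(6, 29), 21), 4) = Add(Rational(126, 29), 4) = Rational(242, 29)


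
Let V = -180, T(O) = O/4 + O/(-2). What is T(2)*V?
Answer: 90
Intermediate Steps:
T(O) = -O/4 (T(O) = O*(¼) + O*(-½) = O/4 - O/2 = -O/4)
T(2)*V = -¼*2*(-180) = -½*(-180) = 90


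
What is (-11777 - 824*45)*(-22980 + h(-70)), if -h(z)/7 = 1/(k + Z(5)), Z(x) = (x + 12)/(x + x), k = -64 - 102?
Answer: 1844648311990/1643 ≈ 1.1227e+9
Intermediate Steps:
k = -166
Z(x) = (12 + x)/(2*x) (Z(x) = (12 + x)/((2*x)) = (12 + x)*(1/(2*x)) = (12 + x)/(2*x))
h(z) = 70/1643 (h(z) = -7/(-166 + (1/2)*(12 + 5)/5) = -7/(-166 + (1/2)*(1/5)*17) = -7/(-166 + 17/10) = -7/(-1643/10) = -7*(-10/1643) = 70/1643)
(-11777 - 824*45)*(-22980 + h(-70)) = (-11777 - 824*45)*(-22980 + 70/1643) = (-11777 - 37080)*(-37756070/1643) = -48857*(-37756070/1643) = 1844648311990/1643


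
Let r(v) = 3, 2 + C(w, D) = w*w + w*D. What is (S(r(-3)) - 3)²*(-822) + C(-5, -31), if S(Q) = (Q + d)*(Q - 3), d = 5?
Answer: -7220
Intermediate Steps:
C(w, D) = -2 + w² + D*w (C(w, D) = -2 + (w*w + w*D) = -2 + (w² + D*w) = -2 + w² + D*w)
S(Q) = (-3 + Q)*(5 + Q) (S(Q) = (Q + 5)*(Q - 3) = (5 + Q)*(-3 + Q) = (-3 + Q)*(5 + Q))
(S(r(-3)) - 3)²*(-822) + C(-5, -31) = ((-15 + 3² + 2*3) - 3)²*(-822) + (-2 + (-5)² - 31*(-5)) = ((-15 + 9 + 6) - 3)²*(-822) + (-2 + 25 + 155) = (0 - 3)²*(-822) + 178 = (-3)²*(-822) + 178 = 9*(-822) + 178 = -7398 + 178 = -7220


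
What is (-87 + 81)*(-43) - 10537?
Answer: -10279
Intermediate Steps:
(-87 + 81)*(-43) - 10537 = -6*(-43) - 10537 = 258 - 10537 = -10279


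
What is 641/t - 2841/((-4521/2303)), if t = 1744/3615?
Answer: 7295604109/2628208 ≈ 2775.9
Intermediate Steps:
t = 1744/3615 (t = 1744*(1/3615) = 1744/3615 ≈ 0.48243)
641/t - 2841/((-4521/2303)) = 641/(1744/3615) - 2841/((-4521/2303)) = 641*(3615/1744) - 2841/((-4521*1/2303)) = 2317215/1744 - 2841/(-4521/2303) = 2317215/1744 - 2841*(-2303/4521) = 2317215/1744 + 2180941/1507 = 7295604109/2628208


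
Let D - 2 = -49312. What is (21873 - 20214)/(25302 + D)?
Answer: -1659/24008 ≈ -0.069102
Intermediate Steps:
D = -49310 (D = 2 - 49312 = -49310)
(21873 - 20214)/(25302 + D) = (21873 - 20214)/(25302 - 49310) = 1659/(-24008) = 1659*(-1/24008) = -1659/24008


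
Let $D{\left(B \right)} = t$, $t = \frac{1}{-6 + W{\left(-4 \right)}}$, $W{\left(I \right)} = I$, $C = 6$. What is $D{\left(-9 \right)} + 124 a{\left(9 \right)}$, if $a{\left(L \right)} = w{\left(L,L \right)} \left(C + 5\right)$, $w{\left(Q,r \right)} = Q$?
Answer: $\frac{122759}{10} \approx 12276.0$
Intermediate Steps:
$t = - \frac{1}{10}$ ($t = \frac{1}{-6 - 4} = \frac{1}{-10} = - \frac{1}{10} \approx -0.1$)
$D{\left(B \right)} = - \frac{1}{10}$
$a{\left(L \right)} = 11 L$ ($a{\left(L \right)} = L \left(6 + 5\right) = L 11 = 11 L$)
$D{\left(-9 \right)} + 124 a{\left(9 \right)} = - \frac{1}{10} + 124 \cdot 11 \cdot 9 = - \frac{1}{10} + 124 \cdot 99 = - \frac{1}{10} + 12276 = \frac{122759}{10}$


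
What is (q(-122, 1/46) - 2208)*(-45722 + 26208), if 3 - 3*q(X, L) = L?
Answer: 2971660219/69 ≈ 4.3068e+7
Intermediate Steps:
q(X, L) = 1 - L/3
(q(-122, 1/46) - 2208)*(-45722 + 26208) = ((1 - ⅓/46) - 2208)*(-45722 + 26208) = ((1 - ⅓*1/46) - 2208)*(-19514) = ((1 - 1/138) - 2208)*(-19514) = (137/138 - 2208)*(-19514) = -304567/138*(-19514) = 2971660219/69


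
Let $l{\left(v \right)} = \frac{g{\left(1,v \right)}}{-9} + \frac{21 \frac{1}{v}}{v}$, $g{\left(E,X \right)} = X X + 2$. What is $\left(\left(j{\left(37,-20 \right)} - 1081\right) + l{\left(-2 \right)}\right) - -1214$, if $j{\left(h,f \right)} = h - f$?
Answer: $\frac{2335}{12} \approx 194.58$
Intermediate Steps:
$g{\left(E,X \right)} = 2 + X^{2}$ ($g{\left(E,X \right)} = X^{2} + 2 = 2 + X^{2}$)
$l{\left(v \right)} = - \frac{2}{9} + \frac{21}{v^{2}} - \frac{v^{2}}{9}$ ($l{\left(v \right)} = \frac{2 + v^{2}}{-9} + \frac{21 \frac{1}{v}}{v} = \left(2 + v^{2}\right) \left(- \frac{1}{9}\right) + \frac{21}{v^{2}} = \left(- \frac{2}{9} - \frac{v^{2}}{9}\right) + \frac{21}{v^{2}} = - \frac{2}{9} + \frac{21}{v^{2}} - \frac{v^{2}}{9}$)
$\left(\left(j{\left(37,-20 \right)} - 1081\right) + l{\left(-2 \right)}\right) - -1214 = \left(\left(\left(37 - -20\right) - 1081\right) - \left(\frac{2}{9} - \frac{21}{4} + \frac{4}{9}\right)\right) - -1214 = \left(\left(\left(37 + 20\right) - 1081\right) - - \frac{55}{12}\right) + 1214 = \left(\left(57 - 1081\right) - - \frac{55}{12}\right) + 1214 = \left(-1024 + \frac{55}{12}\right) + 1214 = - \frac{12233}{12} + 1214 = \frac{2335}{12}$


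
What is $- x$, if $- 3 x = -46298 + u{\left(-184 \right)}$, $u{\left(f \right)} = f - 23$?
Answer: $- \frac{46505}{3} \approx -15502.0$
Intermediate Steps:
$u{\left(f \right)} = -23 + f$ ($u{\left(f \right)} = f - 23 = -23 + f$)
$x = \frac{46505}{3}$ ($x = - \frac{-46298 - 207}{3} = \left(- \frac{1}{3}\right) \left(-46505\right) = \frac{46505}{3} \approx 15502.0$)
$- x = \left(-1\right) \frac{46505}{3} = - \frac{46505}{3}$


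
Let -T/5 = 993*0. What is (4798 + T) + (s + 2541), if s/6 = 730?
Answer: 11719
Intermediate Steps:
s = 4380 (s = 6*730 = 4380)
T = 0 (T = -4965*0 = -5*0 = 0)
(4798 + T) + (s + 2541) = (4798 + 0) + (4380 + 2541) = 4798 + 6921 = 11719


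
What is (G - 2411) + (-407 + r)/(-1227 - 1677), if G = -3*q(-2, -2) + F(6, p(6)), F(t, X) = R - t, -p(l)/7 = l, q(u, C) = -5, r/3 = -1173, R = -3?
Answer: -3490097/1452 ≈ -2403.6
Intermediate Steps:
r = -3519 (r = 3*(-1173) = -3519)
p(l) = -7*l
F(t, X) = -3 - t
G = 6 (G = -3*(-5) + (-3 - 1*6) = 15 + (-3 - 6) = 15 - 9 = 6)
(G - 2411) + (-407 + r)/(-1227 - 1677) = (6 - 2411) + (-407 - 3519)/(-1227 - 1677) = -2405 - 3926/(-2904) = -2405 - 3926*(-1/2904) = -2405 + 1963/1452 = -3490097/1452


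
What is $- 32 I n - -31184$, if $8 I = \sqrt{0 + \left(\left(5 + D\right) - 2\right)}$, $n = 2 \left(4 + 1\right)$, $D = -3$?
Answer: $31184$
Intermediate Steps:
$n = 10$ ($n = 2 \cdot 5 = 10$)
$I = 0$ ($I = \frac{\sqrt{0 + \left(\left(5 - 3\right) - 2\right)}}{8} = \frac{\sqrt{0 + \left(2 - 2\right)}}{8} = \frac{\sqrt{0 + 0}}{8} = \frac{\sqrt{0}}{8} = \frac{1}{8} \cdot 0 = 0$)
$- 32 I n - -31184 = \left(-32\right) 0 \cdot 10 - -31184 = 0 \cdot 10 + 31184 = 0 + 31184 = 31184$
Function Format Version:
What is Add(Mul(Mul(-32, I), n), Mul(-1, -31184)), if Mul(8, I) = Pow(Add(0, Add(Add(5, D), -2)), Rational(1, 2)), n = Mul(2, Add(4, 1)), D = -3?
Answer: 31184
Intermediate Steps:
n = 10 (n = Mul(2, 5) = 10)
I = 0 (I = Mul(Rational(1, 8), Pow(Add(0, Add(Add(5, -3), -2)), Rational(1, 2))) = Mul(Rational(1, 8), Pow(Add(0, Add(2, -2)), Rational(1, 2))) = Mul(Rational(1, 8), Pow(Add(0, 0), Rational(1, 2))) = Mul(Rational(1, 8), Pow(0, Rational(1, 2))) = Mul(Rational(1, 8), 0) = 0)
Add(Mul(Mul(-32, I), n), Mul(-1, -31184)) = Add(Mul(Mul(-32, 0), 10), Mul(-1, -31184)) = Add(Mul(0, 10), 31184) = Add(0, 31184) = 31184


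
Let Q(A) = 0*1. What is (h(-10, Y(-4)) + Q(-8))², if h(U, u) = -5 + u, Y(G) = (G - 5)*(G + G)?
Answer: 4489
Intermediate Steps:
Q(A) = 0
Y(G) = 2*G*(-5 + G) (Y(G) = (-5 + G)*(2*G) = 2*G*(-5 + G))
(h(-10, Y(-4)) + Q(-8))² = ((-5 + 2*(-4)*(-5 - 4)) + 0)² = ((-5 + 2*(-4)*(-9)) + 0)² = ((-5 + 72) + 0)² = (67 + 0)² = 67² = 4489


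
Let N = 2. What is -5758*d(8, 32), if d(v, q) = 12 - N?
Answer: -57580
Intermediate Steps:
d(v, q) = 10 (d(v, q) = 12 - 1*2 = 12 - 2 = 10)
-5758*d(8, 32) = -5758*10 = -57580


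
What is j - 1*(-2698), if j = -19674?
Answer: -16976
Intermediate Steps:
j - 1*(-2698) = -19674 - 1*(-2698) = -19674 + 2698 = -16976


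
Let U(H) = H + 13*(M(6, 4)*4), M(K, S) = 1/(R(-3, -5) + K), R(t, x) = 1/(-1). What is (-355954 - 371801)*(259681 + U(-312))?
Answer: -188764655247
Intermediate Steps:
R(t, x) = -1
M(K, S) = 1/(-1 + K)
U(H) = 52/5 + H (U(H) = H + 13*(4/(-1 + 6)) = H + 13*(4/5) = H + 13*((⅕)*4) = H + 13*(⅘) = H + 52/5 = 52/5 + H)
(-355954 - 371801)*(259681 + U(-312)) = (-355954 - 371801)*(259681 + (52/5 - 312)) = -727755*(259681 - 1508/5) = -727755*1296897/5 = -188764655247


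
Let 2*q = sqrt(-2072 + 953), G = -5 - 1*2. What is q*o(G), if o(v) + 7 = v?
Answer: -7*I*sqrt(1119) ≈ -234.16*I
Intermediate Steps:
G = -7 (G = -5 - 2 = -7)
q = I*sqrt(1119)/2 (q = sqrt(-2072 + 953)/2 = sqrt(-1119)/2 = (I*sqrt(1119))/2 = I*sqrt(1119)/2 ≈ 16.726*I)
o(v) = -7 + v
q*o(G) = (I*sqrt(1119)/2)*(-7 - 7) = (I*sqrt(1119)/2)*(-14) = -7*I*sqrt(1119)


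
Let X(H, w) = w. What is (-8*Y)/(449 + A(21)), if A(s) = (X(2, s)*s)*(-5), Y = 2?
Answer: 4/439 ≈ 0.0091116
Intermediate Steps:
A(s) = -5*s**2 (A(s) = (s*s)*(-5) = s**2*(-5) = -5*s**2)
(-8*Y)/(449 + A(21)) = (-8*2)/(449 - 5*21**2) = -16/(449 - 5*441) = -16/(449 - 2205) = -16/(-1756) = -16*(-1/1756) = 4/439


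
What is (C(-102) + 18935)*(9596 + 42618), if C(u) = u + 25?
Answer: 984651612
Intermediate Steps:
C(u) = 25 + u
(C(-102) + 18935)*(9596 + 42618) = ((25 - 102) + 18935)*(9596 + 42618) = (-77 + 18935)*52214 = 18858*52214 = 984651612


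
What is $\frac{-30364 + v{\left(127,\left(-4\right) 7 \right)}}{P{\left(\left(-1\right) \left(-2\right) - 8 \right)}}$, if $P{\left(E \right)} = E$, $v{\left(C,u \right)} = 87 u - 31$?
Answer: $\frac{32831}{6} \approx 5471.8$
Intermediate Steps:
$v{\left(C,u \right)} = -31 + 87 u$
$\frac{-30364 + v{\left(127,\left(-4\right) 7 \right)}}{P{\left(\left(-1\right) \left(-2\right) - 8 \right)}} = \frac{-30364 + \left(-31 + 87 \left(\left(-4\right) 7\right)\right)}{\left(-1\right) \left(-2\right) - 8} = \frac{-30364 + \left(-31 + 87 \left(-28\right)\right)}{2 - 8} = \frac{-30364 - 2467}{-6} = \left(-30364 - 2467\right) \left(- \frac{1}{6}\right) = \left(-32831\right) \left(- \frac{1}{6}\right) = \frac{32831}{6}$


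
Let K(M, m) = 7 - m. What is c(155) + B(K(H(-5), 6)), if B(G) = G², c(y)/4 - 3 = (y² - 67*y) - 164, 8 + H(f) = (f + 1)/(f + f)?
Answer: 53917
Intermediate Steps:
H(f) = -8 + (1 + f)/(2*f) (H(f) = -8 + (f + 1)/(f + f) = -8 + (1 + f)/((2*f)) = -8 + (1 + f)*(1/(2*f)) = -8 + (1 + f)/(2*f))
c(y) = -644 - 268*y + 4*y² (c(y) = 12 + 4*((y² - 67*y) - 164) = 12 + 4*(-164 + y² - 67*y) = 12 + (-656 - 268*y + 4*y²) = -644 - 268*y + 4*y²)
c(155) + B(K(H(-5), 6)) = (-644 - 268*155 + 4*155²) + (7 - 1*6)² = (-644 - 41540 + 4*24025) + (7 - 6)² = (-644 - 41540 + 96100) + 1² = 53916 + 1 = 53917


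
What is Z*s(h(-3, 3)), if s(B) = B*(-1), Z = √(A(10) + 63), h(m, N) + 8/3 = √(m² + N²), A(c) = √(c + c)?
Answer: √(63 + 2*√5)*(8 - 9*√2)/3 ≈ -12.945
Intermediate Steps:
A(c) = √2*√c (A(c) = √(2*c) = √2*√c)
h(m, N) = -8/3 + √(N² + m²) (h(m, N) = -8/3 + √(m² + N²) = -8/3 + √(N² + m²))
Z = √(63 + 2*√5) (Z = √(√2*√10 + 63) = √(2*√5 + 63) = √(63 + 2*√5) ≈ 8.2141)
s(B) = -B
Z*s(h(-3, 3)) = √(63 + 2*√5)*(-(-8/3 + √(3² + (-3)²))) = √(63 + 2*√5)*(-(-8/3 + √(9 + 9))) = √(63 + 2*√5)*(-(-8/3 + √18)) = √(63 + 2*√5)*(-(-8/3 + 3*√2)) = √(63 + 2*√5)*(8/3 - 3*√2)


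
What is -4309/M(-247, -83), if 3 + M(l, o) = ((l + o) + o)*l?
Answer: -4309/102008 ≈ -0.042242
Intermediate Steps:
M(l, o) = -3 + l*(l + 2*o) (M(l, o) = -3 + ((l + o) + o)*l = -3 + (l + 2*o)*l = -3 + l*(l + 2*o))
-4309/M(-247, -83) = -4309/(-3 + (-247)² + 2*(-247)*(-83)) = -4309/(-3 + 61009 + 41002) = -4309/102008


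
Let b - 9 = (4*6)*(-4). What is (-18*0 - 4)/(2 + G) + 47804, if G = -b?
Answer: 4254552/89 ≈ 47804.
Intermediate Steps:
b = -87 (b = 9 + (4*6)*(-4) = 9 + 24*(-4) = 9 - 96 = -87)
G = 87 (G = -1*(-87) = 87)
(-18*0 - 4)/(2 + G) + 47804 = (-18*0 - 4)/(2 + 87) + 47804 = (0 - 4)/89 + 47804 = -4*1/89 + 47804 = -4/89 + 47804 = 4254552/89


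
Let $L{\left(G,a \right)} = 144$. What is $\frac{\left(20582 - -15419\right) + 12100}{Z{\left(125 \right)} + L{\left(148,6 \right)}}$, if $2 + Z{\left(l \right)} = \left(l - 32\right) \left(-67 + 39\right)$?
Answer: $- \frac{48101}{2462} \approx -19.537$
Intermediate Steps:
$Z{\left(l \right)} = 894 - 28 l$ ($Z{\left(l \right)} = -2 + \left(l - 32\right) \left(-67 + 39\right) = -2 + \left(-32 + l\right) \left(-28\right) = -2 - \left(-896 + 28 l\right) = 894 - 28 l$)
$\frac{\left(20582 - -15419\right) + 12100}{Z{\left(125 \right)} + L{\left(148,6 \right)}} = \frac{\left(20582 - -15419\right) + 12100}{\left(894 - 3500\right) + 144} = \frac{\left(20582 + 15419\right) + 12100}{\left(894 - 3500\right) + 144} = \frac{36001 + 12100}{-2606 + 144} = \frac{48101}{-2462} = 48101 \left(- \frac{1}{2462}\right) = - \frac{48101}{2462}$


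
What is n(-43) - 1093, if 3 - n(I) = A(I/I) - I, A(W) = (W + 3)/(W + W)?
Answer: -1135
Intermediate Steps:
A(W) = (3 + W)/(2*W) (A(W) = (3 + W)/((2*W)) = (3 + W)*(1/(2*W)) = (3 + W)/(2*W))
n(I) = 1 + I (n(I) = 3 - ((3 + I/I)/(2*((I/I))) - I) = 3 - ((½)*(3 + 1)/1 - I) = 3 - ((½)*1*4 - I) = 3 - (2 - I) = 3 + (-2 + I) = 1 + I)
n(-43) - 1093 = (1 - 43) - 1093 = -42 - 1093 = -1135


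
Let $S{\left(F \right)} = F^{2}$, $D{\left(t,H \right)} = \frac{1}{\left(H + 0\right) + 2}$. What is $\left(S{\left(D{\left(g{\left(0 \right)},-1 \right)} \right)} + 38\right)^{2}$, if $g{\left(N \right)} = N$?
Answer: $1521$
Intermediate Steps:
$D{\left(t,H \right)} = \frac{1}{2 + H}$ ($D{\left(t,H \right)} = \frac{1}{H + 2} = \frac{1}{2 + H}$)
$\left(S{\left(D{\left(g{\left(0 \right)},-1 \right)} \right)} + 38\right)^{2} = \left(\left(\frac{1}{2 - 1}\right)^{2} + 38\right)^{2} = \left(\left(1^{-1}\right)^{2} + 38\right)^{2} = \left(1^{2} + 38\right)^{2} = \left(1 + 38\right)^{2} = 39^{2} = 1521$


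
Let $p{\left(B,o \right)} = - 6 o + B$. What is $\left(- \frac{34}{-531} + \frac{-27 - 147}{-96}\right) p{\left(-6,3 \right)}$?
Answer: $- \frac{15943}{354} \approx -45.037$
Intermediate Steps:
$p{\left(B,o \right)} = B - 6 o$
$\left(- \frac{34}{-531} + \frac{-27 - 147}{-96}\right) p{\left(-6,3 \right)} = \left(- \frac{34}{-531} + \frac{-27 - 147}{-96}\right) \left(-6 - 18\right) = \left(\left(-34\right) \left(- \frac{1}{531}\right) + \left(-27 - 147\right) \left(- \frac{1}{96}\right)\right) \left(-6 - 18\right) = \left(\frac{34}{531} - - \frac{29}{16}\right) \left(-24\right) = \left(\frac{34}{531} + \frac{29}{16}\right) \left(-24\right) = \frac{15943}{8496} \left(-24\right) = - \frac{15943}{354}$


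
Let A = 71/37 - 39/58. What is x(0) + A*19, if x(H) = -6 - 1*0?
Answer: 37949/2146 ≈ 17.684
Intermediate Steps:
A = 2675/2146 (A = 71*(1/37) - 39*1/58 = 71/37 - 39/58 = 2675/2146 ≈ 1.2465)
x(H) = -6 (x(H) = -6 + 0 = -6)
x(0) + A*19 = -6 + (2675/2146)*19 = -6 + 50825/2146 = 37949/2146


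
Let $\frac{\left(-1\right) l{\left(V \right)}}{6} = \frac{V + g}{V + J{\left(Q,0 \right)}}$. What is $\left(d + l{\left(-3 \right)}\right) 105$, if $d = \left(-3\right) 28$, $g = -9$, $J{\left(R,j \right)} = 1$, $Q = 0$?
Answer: $-12600$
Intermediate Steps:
$l{\left(V \right)} = - \frac{6 \left(-9 + V\right)}{1 + V}$ ($l{\left(V \right)} = - 6 \frac{V - 9}{V + 1} = - 6 \frac{-9 + V}{1 + V} = - \frac{6 \left(-9 + V\right)}{1 + V}$)
$d = -84$
$\left(d + l{\left(-3 \right)}\right) 105 = \left(-84 + \frac{6 \left(9 - -3\right)}{1 - 3}\right) 105 = \left(-84 + \frac{6 \left(9 + 3\right)}{-2}\right) 105 = \left(-84 + 6 \left(- \frac{1}{2}\right) 12\right) 105 = \left(-84 - 36\right) 105 = \left(-120\right) 105 = -12600$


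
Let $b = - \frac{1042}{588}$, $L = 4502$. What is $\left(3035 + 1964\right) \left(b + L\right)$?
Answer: $\frac{6614011933}{294} \approx 2.2497 \cdot 10^{7}$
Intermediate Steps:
$b = - \frac{521}{294}$ ($b = \left(-1042\right) \frac{1}{588} = - \frac{521}{294} \approx -1.7721$)
$\left(3035 + 1964\right) \left(b + L\right) = \left(3035 + 1964\right) \left(- \frac{521}{294} + 4502\right) = 4999 \cdot \frac{1323067}{294} = \frac{6614011933}{294}$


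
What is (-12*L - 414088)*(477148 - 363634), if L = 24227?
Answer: -80006029368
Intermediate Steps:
(-12*L - 414088)*(477148 - 363634) = (-12*24227 - 414088)*(477148 - 363634) = (-290724 - 414088)*113514 = -704812*113514 = -80006029368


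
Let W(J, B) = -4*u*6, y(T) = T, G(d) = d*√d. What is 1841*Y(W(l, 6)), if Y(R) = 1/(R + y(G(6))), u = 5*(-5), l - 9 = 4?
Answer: 175/57 - 7*√6/228 ≈ 2.9950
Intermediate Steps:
l = 13 (l = 9 + 4 = 13)
G(d) = d^(3/2)
u = -25
W(J, B) = 600 (W(J, B) = -4*(-25)*6 = 100*6 = 600)
Y(R) = 1/(R + 6*√6) (Y(R) = 1/(R + 6^(3/2)) = 1/(R + 6*√6))
1841*Y(W(l, 6)) = 1841/(600 + 6*√6)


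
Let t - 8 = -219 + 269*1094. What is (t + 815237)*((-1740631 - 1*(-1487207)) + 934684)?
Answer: 755729893120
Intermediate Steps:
t = 294075 (t = 8 + (-219 + 269*1094) = 8 + (-219 + 294286) = 8 + 294067 = 294075)
(t + 815237)*((-1740631 - 1*(-1487207)) + 934684) = (294075 + 815237)*((-1740631 - 1*(-1487207)) + 934684) = 1109312*((-1740631 + 1487207) + 934684) = 1109312*(-253424 + 934684) = 1109312*681260 = 755729893120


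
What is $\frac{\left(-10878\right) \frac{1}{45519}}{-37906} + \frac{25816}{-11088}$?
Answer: $- \frac{12051926785}{5176329642} \approx -2.3283$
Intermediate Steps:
$\frac{\left(-10878\right) \frac{1}{45519}}{-37906} + \frac{25816}{-11088} = \left(-10878\right) \frac{1}{45519} \left(- \frac{1}{37906}\right) + 25816 \left(- \frac{1}{11088}\right) = \left(- \frac{3626}{15173}\right) \left(- \frac{1}{37906}\right) - \frac{461}{198} = \frac{1813}{287573869} - \frac{461}{198} = - \frac{12051926785}{5176329642}$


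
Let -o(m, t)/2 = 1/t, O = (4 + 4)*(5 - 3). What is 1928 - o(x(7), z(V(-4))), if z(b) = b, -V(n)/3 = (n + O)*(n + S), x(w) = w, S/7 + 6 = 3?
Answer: 867601/450 ≈ 1928.0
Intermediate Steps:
O = 16 (O = 8*2 = 16)
S = -21 (S = -42 + 7*3 = -42 + 21 = -21)
V(n) = -3*(-21 + n)*(16 + n) (V(n) = -3*(n + 16)*(n - 21) = -3*(16 + n)*(-21 + n) = -3*(-21 + n)*(16 + n))
o(m, t) = -2/t
1928 - o(x(7), z(V(-4))) = 1928 - (-2)/(1008 - 3*(-4)² + 15*(-4)) = 1928 - (-2)/(1008 - 3*16 - 60) = 1928 - (-2)/(1008 - 48 - 60) = 1928 - (-2)/900 = 1928 - 1*(-1/450) = 1928 + 1/450 = 867601/450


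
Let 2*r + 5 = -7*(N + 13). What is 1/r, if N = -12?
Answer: -⅙ ≈ -0.16667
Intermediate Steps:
r = -6 (r = -5/2 + (-7*(-12 + 13))/2 = -5/2 + (-7*1)/2 = -5/2 + (½)*(-7) = -5/2 - 7/2 = -6)
1/r = 1/(-6) = -⅙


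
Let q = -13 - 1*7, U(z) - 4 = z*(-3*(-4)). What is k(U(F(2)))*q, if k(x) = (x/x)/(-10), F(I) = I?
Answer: 2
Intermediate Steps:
U(z) = 4 + 12*z (U(z) = 4 + z*(-3*(-4)) = 4 + z*12 = 4 + 12*z)
k(x) = -⅒ (k(x) = 1*(-⅒) = -⅒)
q = -20 (q = -13 - 7 = -20)
k(U(F(2)))*q = -⅒*(-20) = 2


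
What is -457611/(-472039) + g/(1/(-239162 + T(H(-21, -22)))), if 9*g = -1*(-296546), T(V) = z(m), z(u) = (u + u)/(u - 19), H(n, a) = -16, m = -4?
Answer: -769997531579371615/97712073 ≈ -7.8803e+9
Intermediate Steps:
z(u) = 2*u/(-19 + u) (z(u) = (2*u)/(-19 + u) = 2*u/(-19 + u))
T(V) = 8/23 (T(V) = 2*(-4)/(-19 - 4) = 2*(-4)/(-23) = 2*(-4)*(-1/23) = 8/23)
g = 296546/9 (g = (-1*(-296546))/9 = (⅑)*296546 = 296546/9 ≈ 32950.)
-457611/(-472039) + g/(1/(-239162 + T(H(-21, -22)))) = -457611/(-472039) + 296546/(9*(1/(-239162 + 8/23))) = -457611*(-1/472039) + 296546/(9*(1/(-5500718/23))) = 457611/472039 + 296546/(9*(-23/5500718)) = 457611/472039 + (296546/9)*(-5500718/23) = 457611/472039 - 1631215920028/207 = -769997531579371615/97712073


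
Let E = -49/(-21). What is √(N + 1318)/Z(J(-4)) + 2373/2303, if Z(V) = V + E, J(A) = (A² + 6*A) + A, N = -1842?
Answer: 339/329 - 6*I*√131/29 ≈ 1.0304 - 2.368*I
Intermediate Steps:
E = 7/3 (E = -49*(-1/21) = 7/3 ≈ 2.3333)
J(A) = A² + 7*A
Z(V) = 7/3 + V (Z(V) = V + 7/3 = 7/3 + V)
√(N + 1318)/Z(J(-4)) + 2373/2303 = √(-1842 + 1318)/(7/3 - 4*(7 - 4)) + 2373/2303 = √(-524)/(7/3 - 4*3) + 2373*(1/2303) = (2*I*√131)/(7/3 - 12) + 339/329 = (2*I*√131)/(-29/3) + 339/329 = (2*I*√131)*(-3/29) + 339/329 = -6*I*√131/29 + 339/329 = 339/329 - 6*I*√131/29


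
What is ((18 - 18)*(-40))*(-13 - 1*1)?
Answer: 0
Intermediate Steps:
((18 - 18)*(-40))*(-13 - 1*1) = (0*(-40))*(-13 - 1) = 0*(-14) = 0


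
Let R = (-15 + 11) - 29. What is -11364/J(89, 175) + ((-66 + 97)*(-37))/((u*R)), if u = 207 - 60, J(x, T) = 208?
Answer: -13722047/252252 ≈ -54.398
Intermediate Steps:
u = 147
R = -33 (R = -4 - 29 = -33)
-11364/J(89, 175) + ((-66 + 97)*(-37))/((u*R)) = -11364/208 + ((-66 + 97)*(-37))/((147*(-33))) = -11364*1/208 + (31*(-37))/(-4851) = -2841/52 - 1147*(-1/4851) = -2841/52 + 1147/4851 = -13722047/252252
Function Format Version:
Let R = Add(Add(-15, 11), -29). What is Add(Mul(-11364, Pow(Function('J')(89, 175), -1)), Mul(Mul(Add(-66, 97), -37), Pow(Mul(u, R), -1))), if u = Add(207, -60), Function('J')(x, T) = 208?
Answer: Rational(-13722047, 252252) ≈ -54.398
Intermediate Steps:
u = 147
R = -33 (R = Add(-4, -29) = -33)
Add(Mul(-11364, Pow(Function('J')(89, 175), -1)), Mul(Mul(Add(-66, 97), -37), Pow(Mul(u, R), -1))) = Add(Mul(-11364, Pow(208, -1)), Mul(Mul(Add(-66, 97), -37), Pow(Mul(147, -33), -1))) = Add(Mul(-11364, Rational(1, 208)), Mul(Mul(31, -37), Pow(-4851, -1))) = Add(Rational(-2841, 52), Mul(-1147, Rational(-1, 4851))) = Add(Rational(-2841, 52), Rational(1147, 4851)) = Rational(-13722047, 252252)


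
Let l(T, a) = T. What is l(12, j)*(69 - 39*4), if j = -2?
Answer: -1044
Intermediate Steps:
l(12, j)*(69 - 39*4) = 12*(69 - 39*4) = 12*(69 - 156) = 12*(-87) = -1044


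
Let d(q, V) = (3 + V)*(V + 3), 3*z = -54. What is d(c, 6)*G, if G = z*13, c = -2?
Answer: -18954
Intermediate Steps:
z = -18 (z = (1/3)*(-54) = -18)
d(q, V) = (3 + V)**2 (d(q, V) = (3 + V)*(3 + V) = (3 + V)**2)
G = -234 (G = -18*13 = -234)
d(c, 6)*G = (3 + 6)**2*(-234) = 9**2*(-234) = 81*(-234) = -18954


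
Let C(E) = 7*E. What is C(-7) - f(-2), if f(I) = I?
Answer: -47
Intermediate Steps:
C(-7) - f(-2) = 7*(-7) - 1*(-2) = -49 + 2 = -47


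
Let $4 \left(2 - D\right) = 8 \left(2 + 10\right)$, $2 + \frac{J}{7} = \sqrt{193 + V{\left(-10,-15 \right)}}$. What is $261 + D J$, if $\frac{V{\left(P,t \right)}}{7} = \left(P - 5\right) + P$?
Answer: $569 - 462 \sqrt{2} \approx -84.367$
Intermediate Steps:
$V{\left(P,t \right)} = -35 + 14 P$ ($V{\left(P,t \right)} = 7 \left(\left(P - 5\right) + P\right) = 7 \left(\left(-5 + P\right) + P\right) = 7 \left(-5 + 2 P\right) = -35 + 14 P$)
$J = -14 + 21 \sqrt{2}$ ($J = -14 + 7 \sqrt{193 + \left(-35 + 14 \left(-10\right)\right)} = -14 + 7 \sqrt{193 - 175} = -14 + 7 \sqrt{18} = -14 + 7 \cdot 3 \sqrt{2} = -14 + 21 \sqrt{2} \approx 15.698$)
$D = -22$ ($D = 2 - \frac{8 \left(2 + 10\right)}{4} = 2 - \frac{8 \cdot 12}{4} = 2 - 24 = -22$)
$261 + D J = 261 - 22 \left(-14 + 21 \sqrt{2}\right) = 261 + \left(308 - 462 \sqrt{2}\right) = 569 - 462 \sqrt{2}$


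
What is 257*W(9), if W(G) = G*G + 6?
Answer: 22359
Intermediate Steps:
W(G) = 6 + G² (W(G) = G² + 6 = 6 + G²)
257*W(9) = 257*(6 + 9²) = 257*(6 + 81) = 257*87 = 22359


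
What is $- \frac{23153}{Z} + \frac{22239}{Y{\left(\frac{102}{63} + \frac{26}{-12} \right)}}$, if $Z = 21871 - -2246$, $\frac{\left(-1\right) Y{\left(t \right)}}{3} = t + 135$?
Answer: $- \frac{7639476473}{136188699} \approx -56.095$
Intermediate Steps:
$Y{\left(t \right)} = -405 - 3 t$ ($Y{\left(t \right)} = - 3 \left(t + 135\right) = - 3 \left(135 + t\right) = -405 - 3 t$)
$Z = 24117$ ($Z = 21871 + 2246 = 24117$)
$- \frac{23153}{Z} + \frac{22239}{Y{\left(\frac{102}{63} + \frac{26}{-12} \right)}} = - \frac{23153}{24117} + \frac{22239}{-405 - 3 \left(\frac{102}{63} + \frac{26}{-12}\right)} = \left(-23153\right) \frac{1}{24117} + \frac{22239}{-405 - 3 \left(102 \cdot \frac{1}{63} + 26 \left(- \frac{1}{12}\right)\right)} = - \frac{23153}{24117} + \frac{22239}{-405 - 3 \left(\frac{34}{21} - \frac{13}{6}\right)} = - \frac{23153}{24117} + \frac{22239}{-405 - - \frac{23}{14}} = - \frac{23153}{24117} + \frac{22239}{-405 + \frac{23}{14}} = - \frac{23153}{24117} + \frac{22239}{- \frac{5647}{14}} = - \frac{23153}{24117} + 22239 \left(- \frac{14}{5647}\right) = - \frac{23153}{24117} - \frac{311346}{5647} = - \frac{7639476473}{136188699}$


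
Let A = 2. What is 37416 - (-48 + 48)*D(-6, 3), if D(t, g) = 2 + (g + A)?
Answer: 37416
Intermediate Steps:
D(t, g) = 4 + g (D(t, g) = 2 + (g + 2) = 2 + (2 + g) = 4 + g)
37416 - (-48 + 48)*D(-6, 3) = 37416 - (-48 + 48)*(4 + 3) = 37416 - 0*7 = 37416 - 1*0 = 37416 + 0 = 37416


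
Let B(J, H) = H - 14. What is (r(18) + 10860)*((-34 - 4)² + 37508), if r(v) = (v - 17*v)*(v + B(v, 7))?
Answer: 299618784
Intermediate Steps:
B(J, H) = -14 + H
r(v) = -16*v*(-7 + v) (r(v) = (v - 17*v)*(v + (-14 + 7)) = (-16*v)*(v - 7) = (-16*v)*(-7 + v) = -16*v*(-7 + v))
(r(18) + 10860)*((-34 - 4)² + 37508) = (16*18*(7 - 1*18) + 10860)*((-34 - 4)² + 37508) = (16*18*(7 - 18) + 10860)*((-38)² + 37508) = (16*18*(-11) + 10860)*(1444 + 37508) = (-3168 + 10860)*38952 = 7692*38952 = 299618784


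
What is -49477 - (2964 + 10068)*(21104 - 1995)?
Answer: -249077965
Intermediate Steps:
-49477 - (2964 + 10068)*(21104 - 1995) = -49477 - 13032*19109 = -49477 - 1*249028488 = -49477 - 249028488 = -249077965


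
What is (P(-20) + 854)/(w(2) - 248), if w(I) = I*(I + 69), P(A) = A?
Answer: -417/53 ≈ -7.8679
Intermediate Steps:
w(I) = I*(69 + I)
(P(-20) + 854)/(w(2) - 248) = (-20 + 854)/(2*(69 + 2) - 248) = 834/(2*71 - 248) = 834/(142 - 248) = 834/(-106) = 834*(-1/106) = -417/53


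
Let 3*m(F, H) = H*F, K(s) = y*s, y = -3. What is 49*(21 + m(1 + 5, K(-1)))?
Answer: 1323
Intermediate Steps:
K(s) = -3*s
m(F, H) = F*H/3 (m(F, H) = (H*F)/3 = (F*H)/3 = F*H/3)
49*(21 + m(1 + 5, K(-1))) = 49*(21 + (1 + 5)*(-3*(-1))/3) = 49*(21 + (⅓)*6*3) = 49*(21 + 6) = 49*27 = 1323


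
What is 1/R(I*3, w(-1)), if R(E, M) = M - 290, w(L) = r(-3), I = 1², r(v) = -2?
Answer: -1/292 ≈ -0.0034247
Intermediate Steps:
I = 1
w(L) = -2
R(E, M) = -290 + M
1/R(I*3, w(-1)) = 1/(-290 - 2) = 1/(-292) = -1/292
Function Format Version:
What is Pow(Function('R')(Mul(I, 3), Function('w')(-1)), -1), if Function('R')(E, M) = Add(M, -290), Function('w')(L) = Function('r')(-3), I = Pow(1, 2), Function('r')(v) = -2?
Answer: Rational(-1, 292) ≈ -0.0034247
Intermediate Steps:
I = 1
Function('w')(L) = -2
Function('R')(E, M) = Add(-290, M)
Pow(Function('R')(Mul(I, 3), Function('w')(-1)), -1) = Pow(Add(-290, -2), -1) = Pow(-292, -1) = Rational(-1, 292)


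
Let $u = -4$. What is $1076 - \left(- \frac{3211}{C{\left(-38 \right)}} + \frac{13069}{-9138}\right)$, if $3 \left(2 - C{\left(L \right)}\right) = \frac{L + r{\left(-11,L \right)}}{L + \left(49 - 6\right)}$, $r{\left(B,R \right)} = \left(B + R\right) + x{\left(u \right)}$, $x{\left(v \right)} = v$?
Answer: $\frac{1631444167}{1105698} \approx 1475.5$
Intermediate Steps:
$r{\left(B,R \right)} = -4 + B + R$ ($r{\left(B,R \right)} = \left(B + R\right) - 4 = -4 + B + R$)
$C{\left(L \right)} = 2 - \frac{-15 + 2 L}{3 \left(43 + L\right)}$ ($C{\left(L \right)} = 2 - \frac{\left(L - \left(15 - L\right)\right) \frac{1}{L + \left(49 - 6\right)}}{3} = 2 - \frac{\left(L + \left(-15 + L\right)\right) \frac{1}{L + \left(49 - 6\right)}}{3} = 2 - \frac{\left(-15 + 2 L\right) \frac{1}{L + 43}}{3} = 2 - \frac{\left(-15 + 2 L\right) \frac{1}{43 + L}}{3} = 2 - \frac{\frac{1}{43 + L} \left(-15 + 2 L\right)}{3} = 2 - \frac{-15 + 2 L}{3 \left(43 + L\right)}$)
$1076 - \left(- \frac{3211}{C{\left(-38 \right)}} + \frac{13069}{-9138}\right) = 1076 - \left(- \frac{3211}{\frac{1}{3} \frac{1}{43 - 38} \left(273 + 4 \left(-38\right)\right)} + \frac{13069}{-9138}\right) = 1076 - \left(- \frac{3211}{\frac{1}{3} \cdot \frac{1}{5} \left(273 - 152\right)} + 13069 \left(- \frac{1}{9138}\right)\right) = 1076 - \left(- \frac{3211}{\frac{1}{3} \cdot \frac{1}{5} \cdot 121} - \frac{13069}{9138}\right) = 1076 - \left(- \frac{3211}{\frac{121}{15}} - \frac{13069}{9138}\right) = 1076 - \left(\left(-3211\right) \frac{15}{121} - \frac{13069}{9138}\right) = 1076 - \left(- \frac{48165}{121} - \frac{13069}{9138}\right) = 1076 - - \frac{441713119}{1105698} = 1076 + \frac{441713119}{1105698} = \frac{1631444167}{1105698}$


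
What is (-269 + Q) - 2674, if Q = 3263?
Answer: 320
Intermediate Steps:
(-269 + Q) - 2674 = (-269 + 3263) - 2674 = 2994 - 2674 = 320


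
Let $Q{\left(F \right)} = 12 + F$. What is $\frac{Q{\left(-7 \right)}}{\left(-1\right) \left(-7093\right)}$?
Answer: $\frac{5}{7093} \approx 0.00070492$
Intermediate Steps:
$\frac{Q{\left(-7 \right)}}{\left(-1\right) \left(-7093\right)} = \frac{12 - 7}{\left(-1\right) \left(-7093\right)} = \frac{5}{7093}$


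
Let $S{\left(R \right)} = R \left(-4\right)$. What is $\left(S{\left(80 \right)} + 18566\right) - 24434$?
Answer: $-6188$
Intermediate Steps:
$S{\left(R \right)} = - 4 R$
$\left(S{\left(80 \right)} + 18566\right) - 24434 = \left(\left(-4\right) 80 + 18566\right) - 24434 = \left(-320 + 18566\right) - 24434 = 18246 - 24434 = -6188$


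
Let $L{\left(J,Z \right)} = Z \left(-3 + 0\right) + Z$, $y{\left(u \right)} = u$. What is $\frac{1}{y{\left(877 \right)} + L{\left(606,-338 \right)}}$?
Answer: $\frac{1}{1553} \approx 0.00064391$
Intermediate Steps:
$L{\left(J,Z \right)} = - 2 Z$ ($L{\left(J,Z \right)} = Z \left(-3\right) + Z = - 3 Z + Z = - 2 Z$)
$\frac{1}{y{\left(877 \right)} + L{\left(606,-338 \right)}} = \frac{1}{877 - -676} = \frac{1}{877 + 676} = \frac{1}{1553}$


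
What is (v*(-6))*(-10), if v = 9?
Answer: 540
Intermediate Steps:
(v*(-6))*(-10) = (9*(-6))*(-10) = -54*(-10) = 540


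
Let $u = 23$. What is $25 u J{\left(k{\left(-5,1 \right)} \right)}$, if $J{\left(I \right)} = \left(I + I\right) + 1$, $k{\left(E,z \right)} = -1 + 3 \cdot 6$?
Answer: $20125$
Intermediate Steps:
$k{\left(E,z \right)} = 17$ ($k{\left(E,z \right)} = -1 + 18 = 17$)
$J{\left(I \right)} = 1 + 2 I$ ($J{\left(I \right)} = 2 I + 1 = 1 + 2 I$)
$25 u J{\left(k{\left(-5,1 \right)} \right)} = 25 \cdot 23 \left(1 + 2 \cdot 17\right) = 575 \left(1 + 34\right) = 575 \cdot 35 = 20125$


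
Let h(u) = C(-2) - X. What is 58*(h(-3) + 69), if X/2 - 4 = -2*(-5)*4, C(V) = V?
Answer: -1218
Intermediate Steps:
X = 88 (X = 8 + 2*(-2*(-5)*4) = 8 + 2*(10*4) = 8 + 2*40 = 8 + 80 = 88)
h(u) = -90 (h(u) = -2 - 1*88 = -2 - 88 = -90)
58*(h(-3) + 69) = 58*(-90 + 69) = 58*(-21) = -1218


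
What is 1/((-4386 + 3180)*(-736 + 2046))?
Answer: -1/1579860 ≈ -6.3297e-7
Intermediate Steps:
1/((-4386 + 3180)*(-736 + 2046)) = 1/(-1206*1310) = 1/(-1579860) = -1/1579860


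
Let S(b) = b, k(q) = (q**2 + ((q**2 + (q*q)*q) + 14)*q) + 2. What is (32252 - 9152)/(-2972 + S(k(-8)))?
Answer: 11550/283 ≈ 40.813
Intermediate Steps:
k(q) = 2 + q**2 + q*(14 + q**2 + q**3) (k(q) = (q**2 + ((q**2 + q**2*q) + 14)*q) + 2 = (q**2 + ((q**2 + q**3) + 14)*q) + 2 = (q**2 + (14 + q**2 + q**3)*q) + 2 = (q**2 + q*(14 + q**2 + q**3)) + 2 = 2 + q**2 + q*(14 + q**2 + q**3))
(32252 - 9152)/(-2972 + S(k(-8))) = (32252 - 9152)/(-2972 + (2 + (-8)**2 + (-8)**3 + (-8)**4 + 14*(-8))) = 23100/(-2972 + (2 + 64 - 512 + 4096 - 112)) = 23100/(-2972 + 3538) = 23100/566 = 23100*(1/566) = 11550/283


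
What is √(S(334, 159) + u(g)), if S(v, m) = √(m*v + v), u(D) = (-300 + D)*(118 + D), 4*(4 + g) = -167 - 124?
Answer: √(-248655 + 128*√835)/4 ≈ 123.73*I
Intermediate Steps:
g = -307/4 (g = -4 + (-167 - 124)/4 = -4 + (¼)*(-291) = -4 - 291/4 = -307/4 ≈ -76.750)
S(v, m) = √(v + m*v)
√(S(334, 159) + u(g)) = √(√(334*(1 + 159)) + (-35400 + (-307/4)² - 182*(-307/4))) = √(√(334*160) + (-35400 + 94249/16 + 27937/2)) = √(√53440 - 248655/16) = √(8*√835 - 248655/16) = √(-248655/16 + 8*√835)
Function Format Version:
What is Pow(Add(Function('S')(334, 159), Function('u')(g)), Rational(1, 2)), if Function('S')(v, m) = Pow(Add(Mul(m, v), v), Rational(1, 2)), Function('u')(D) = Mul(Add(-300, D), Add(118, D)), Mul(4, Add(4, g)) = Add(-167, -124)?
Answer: Mul(Rational(1, 4), Pow(Add(-248655, Mul(128, Pow(835, Rational(1, 2)))), Rational(1, 2))) ≈ Mul(123.73, I)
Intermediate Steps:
g = Rational(-307, 4) (g = Add(-4, Mul(Rational(1, 4), Add(-167, -124))) = Add(-4, Mul(Rational(1, 4), -291)) = Add(-4, Rational(-291, 4)) = Rational(-307, 4) ≈ -76.750)
Function('S')(v, m) = Pow(Add(v, Mul(m, v)), Rational(1, 2))
Pow(Add(Function('S')(334, 159), Function('u')(g)), Rational(1, 2)) = Pow(Add(Pow(Mul(334, Add(1, 159)), Rational(1, 2)), Add(-35400, Pow(Rational(-307, 4), 2), Mul(-182, Rational(-307, 4)))), Rational(1, 2)) = Pow(Add(Pow(Mul(334, 160), Rational(1, 2)), Add(-35400, Rational(94249, 16), Rational(27937, 2))), Rational(1, 2)) = Pow(Add(Pow(53440, Rational(1, 2)), Rational(-248655, 16)), Rational(1, 2)) = Pow(Add(Mul(8, Pow(835, Rational(1, 2))), Rational(-248655, 16)), Rational(1, 2)) = Pow(Add(Rational(-248655, 16), Mul(8, Pow(835, Rational(1, 2)))), Rational(1, 2))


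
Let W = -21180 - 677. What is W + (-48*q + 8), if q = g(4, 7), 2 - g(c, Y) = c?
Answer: -21753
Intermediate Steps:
W = -21857
g(c, Y) = 2 - c
q = -2 (q = 2 - 1*4 = 2 - 4 = -2)
W + (-48*q + 8) = -21857 + (-48*(-2) + 8) = -21857 + (96 + 8) = -21857 + 104 = -21753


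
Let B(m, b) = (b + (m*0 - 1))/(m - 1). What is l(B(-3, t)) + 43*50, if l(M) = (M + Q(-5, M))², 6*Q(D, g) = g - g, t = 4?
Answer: 34409/16 ≈ 2150.6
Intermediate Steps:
B(m, b) = (-1 + b)/(-1 + m) (B(m, b) = (b + (0 - 1))/(-1 + m) = (b - 1)/(-1 + m) = (-1 + b)/(-1 + m))
Q(D, g) = 0 (Q(D, g) = (g - g)/6 = (⅙)*0 = 0)
l(M) = M² (l(M) = (M + 0)² = M²)
l(B(-3, t)) + 43*50 = ((-1 + 4)/(-1 - 3))² + 43*50 = (3/(-4))² + 2150 = (-¼*3)² + 2150 = (-¾)² + 2150 = 9/16 + 2150 = 34409/16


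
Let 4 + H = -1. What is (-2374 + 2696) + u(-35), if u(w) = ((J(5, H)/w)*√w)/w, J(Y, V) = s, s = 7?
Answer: 322 + I*√35/175 ≈ 322.0 + 0.033806*I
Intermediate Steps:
H = -5 (H = -4 - 1 = -5)
J(Y, V) = 7
u(w) = 7/w^(3/2) (u(w) = ((7/w)*√w)/w = (7/√w)/w = 7/w^(3/2))
(-2374 + 2696) + u(-35) = (-2374 + 2696) + 7/(-35)^(3/2) = 322 + 7*(I*√35/1225) = 322 + I*√35/175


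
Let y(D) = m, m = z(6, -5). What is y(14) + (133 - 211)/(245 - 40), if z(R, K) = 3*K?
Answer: -3153/205 ≈ -15.380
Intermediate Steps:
m = -15 (m = 3*(-5) = -15)
y(D) = -15
y(14) + (133 - 211)/(245 - 40) = -15 + (133 - 211)/(245 - 40) = -15 - 78/205 = -3153/205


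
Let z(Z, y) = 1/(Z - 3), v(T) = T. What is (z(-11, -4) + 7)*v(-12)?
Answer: -582/7 ≈ -83.143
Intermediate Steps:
z(Z, y) = 1/(-3 + Z)
(z(-11, -4) + 7)*v(-12) = (1/(-3 - 11) + 7)*(-12) = (1/(-14) + 7)*(-12) = (-1/14 + 7)*(-12) = (97/14)*(-12) = -582/7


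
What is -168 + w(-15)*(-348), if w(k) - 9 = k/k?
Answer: -3648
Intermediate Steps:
w(k) = 10 (w(k) = 9 + k/k = 9 + 1 = 10)
-168 + w(-15)*(-348) = -168 + 10*(-348) = -168 - 3480 = -3648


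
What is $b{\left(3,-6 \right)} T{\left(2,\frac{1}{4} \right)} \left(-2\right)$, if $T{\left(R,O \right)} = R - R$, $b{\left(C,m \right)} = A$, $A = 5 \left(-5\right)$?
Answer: $0$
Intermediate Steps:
$A = -25$
$b{\left(C,m \right)} = -25$
$T{\left(R,O \right)} = 0$
$b{\left(3,-6 \right)} T{\left(2,\frac{1}{4} \right)} \left(-2\right) = \left(-25\right) 0 \left(-2\right) = 0 \left(-2\right) = 0$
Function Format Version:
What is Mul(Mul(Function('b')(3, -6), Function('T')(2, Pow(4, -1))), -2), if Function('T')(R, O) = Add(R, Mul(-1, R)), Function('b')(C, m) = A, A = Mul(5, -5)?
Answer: 0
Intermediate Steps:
A = -25
Function('b')(C, m) = -25
Function('T')(R, O) = 0
Mul(Mul(Function('b')(3, -6), Function('T')(2, Pow(4, -1))), -2) = Mul(Mul(-25, 0), -2) = Mul(0, -2) = 0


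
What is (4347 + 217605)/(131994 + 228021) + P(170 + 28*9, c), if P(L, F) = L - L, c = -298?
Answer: 73984/120005 ≈ 0.61651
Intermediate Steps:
P(L, F) = 0
(4347 + 217605)/(131994 + 228021) + P(170 + 28*9, c) = (4347 + 217605)/(131994 + 228021) + 0 = 221952/360015 + 0 = 221952*(1/360015) + 0 = 73984/120005 + 0 = 73984/120005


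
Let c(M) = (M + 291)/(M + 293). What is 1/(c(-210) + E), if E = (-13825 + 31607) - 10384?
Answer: 83/614115 ≈ 0.00013515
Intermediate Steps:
c(M) = (291 + M)/(293 + M)
E = 7398 (E = 17782 - 10384 = 7398)
1/(c(-210) + E) = 1/((291 - 210)/(293 - 210) + 7398) = 1/(81/83 + 7398) = 1/(614115/83) = 83/614115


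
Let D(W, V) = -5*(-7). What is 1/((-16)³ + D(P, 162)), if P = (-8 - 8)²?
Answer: -1/4061 ≈ -0.00024624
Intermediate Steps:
P = 256 (P = (-16)² = 256)
D(W, V) = 35
1/((-16)³ + D(P, 162)) = 1/((-16)³ + 35) = 1/(-4096 + 35) = 1/(-4061) = -1/4061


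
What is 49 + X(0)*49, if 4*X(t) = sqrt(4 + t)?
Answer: 147/2 ≈ 73.500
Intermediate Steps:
X(t) = sqrt(4 + t)/4
49 + X(0)*49 = 49 + (sqrt(4 + 0)/4)*49 = 49 + (sqrt(4)/4)*49 = 49 + ((1/4)*2)*49 = 49 + (1/2)*49 = 49 + 49/2 = 147/2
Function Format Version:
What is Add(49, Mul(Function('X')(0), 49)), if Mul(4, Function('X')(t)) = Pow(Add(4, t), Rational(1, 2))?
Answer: Rational(147, 2) ≈ 73.500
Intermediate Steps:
Function('X')(t) = Mul(Rational(1, 4), Pow(Add(4, t), Rational(1, 2)))
Add(49, Mul(Function('X')(0), 49)) = Add(49, Mul(Mul(Rational(1, 4), Pow(Add(4, 0), Rational(1, 2))), 49)) = Add(49, Mul(Mul(Rational(1, 4), Pow(4, Rational(1, 2))), 49)) = Add(49, Mul(Mul(Rational(1, 4), 2), 49)) = Add(49, Mul(Rational(1, 2), 49)) = Add(49, Rational(49, 2)) = Rational(147, 2)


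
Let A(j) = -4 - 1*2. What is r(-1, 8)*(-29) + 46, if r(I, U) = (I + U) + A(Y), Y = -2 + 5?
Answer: 17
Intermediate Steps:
Y = 3
A(j) = -6 (A(j) = -4 - 2 = -6)
r(I, U) = -6 + I + U (r(I, U) = (I + U) - 6 = -6 + I + U)
r(-1, 8)*(-29) + 46 = (-6 - 1 + 8)*(-29) + 46 = 1*(-29) + 46 = -29 + 46 = 17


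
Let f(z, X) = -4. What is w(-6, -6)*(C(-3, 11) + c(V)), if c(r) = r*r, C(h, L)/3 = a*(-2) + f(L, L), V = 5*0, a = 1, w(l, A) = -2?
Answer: 36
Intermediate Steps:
V = 0
C(h, L) = -18 (C(h, L) = 3*(1*(-2) - 4) = 3*(-2 - 4) = 3*(-6) = -18)
c(r) = r**2
w(-6, -6)*(C(-3, 11) + c(V)) = -2*(-18 + 0**2) = -2*(-18 + 0) = -2*(-18) = 36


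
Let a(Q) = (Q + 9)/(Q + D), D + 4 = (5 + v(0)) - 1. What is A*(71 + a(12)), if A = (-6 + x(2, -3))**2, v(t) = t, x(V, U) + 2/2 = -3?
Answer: 7275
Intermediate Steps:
x(V, U) = -4 (x(V, U) = -1 - 3 = -4)
A = 100 (A = (-6 - 4)**2 = (-10)**2 = 100)
D = 0 (D = -4 + ((5 + 0) - 1) = -4 + (5 - 1) = -4 + 4 = 0)
a(Q) = (9 + Q)/Q (a(Q) = (Q + 9)/(Q + 0) = (9 + Q)/Q)
A*(71 + a(12)) = 100*(71 + (9 + 12)/12) = 100*(71 + (1/12)*21) = 100*(71 + 7/4) = 100*(291/4) = 7275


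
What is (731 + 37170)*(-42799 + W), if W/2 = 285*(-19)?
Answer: -2032592729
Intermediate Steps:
W = -10830 (W = 2*(285*(-19)) = 2*(-5415) = -10830)
(731 + 37170)*(-42799 + W) = (731 + 37170)*(-42799 - 10830) = 37901*(-53629) = -2032592729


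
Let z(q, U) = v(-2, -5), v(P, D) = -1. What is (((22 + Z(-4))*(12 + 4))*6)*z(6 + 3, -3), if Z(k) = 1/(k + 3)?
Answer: -2016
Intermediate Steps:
z(q, U) = -1
Z(k) = 1/(3 + k)
(((22 + Z(-4))*(12 + 4))*6)*z(6 + 3, -3) = (((22 + 1/(3 - 4))*(12 + 4))*6)*(-1) = (((22 + 1/(-1))*16)*6)*(-1) = (((22 - 1)*16)*6)*(-1) = ((21*16)*6)*(-1) = (336*6)*(-1) = 2016*(-1) = -2016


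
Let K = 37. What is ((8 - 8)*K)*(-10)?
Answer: 0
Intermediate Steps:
((8 - 8)*K)*(-10) = ((8 - 8)*37)*(-10) = (0*37)*(-10) = 0*(-10) = 0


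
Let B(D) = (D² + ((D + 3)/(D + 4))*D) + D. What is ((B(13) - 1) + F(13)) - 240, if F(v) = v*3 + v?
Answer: 89/17 ≈ 5.2353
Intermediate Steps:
B(D) = D + D² + D*(3 + D)/(4 + D) (B(D) = (D² + ((3 + D)/(4 + D))*D) + D = (D² + D*(3 + D)/(4 + D)) + D = D + D² + D*(3 + D)/(4 + D))
F(v) = 4*v (F(v) = 3*v + v = 4*v)
((B(13) - 1) + F(13)) - 240 = ((13*(7 + 13² + 6*13)/(4 + 13) - 1) + 4*13) - 240 = ((13*(7 + 169 + 78)/17 - 1) + 52) - 240 = ((13*(1/17)*254 - 1) + 52) - 240 = ((3302/17 - 1) + 52) - 240 = (3285/17 + 52) - 240 = 4169/17 - 240 = 89/17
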